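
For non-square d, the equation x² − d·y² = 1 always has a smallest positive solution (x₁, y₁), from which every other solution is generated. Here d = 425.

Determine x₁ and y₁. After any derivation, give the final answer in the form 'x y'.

[20; 1,1,1,1,1,1,40] for √425; ℓ=7 ⇒ convergent index 13
k=0  a_k=20  p_k/q_k = 20/1
…
k=2  a_k=1  p_k/q_k = 41/2
…
k=8  a_k=1  p_k/q_k = 11153/541
…
k=10  a_k=1  p_k/q_k = 33191/1610
…
k=12  a_k=1  p_k/q_k = 88420/4289
k=13  a_k=1  p_k/q_k = 143649/6968
→ (143649, 6968).  Check: 143649²=20635035201, 425·6968²=20635035200, difference 1.

143649 6968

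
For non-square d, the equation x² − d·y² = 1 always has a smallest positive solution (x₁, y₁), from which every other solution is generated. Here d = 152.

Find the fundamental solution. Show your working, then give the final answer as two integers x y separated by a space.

37 3

√152 → a₀=12, period (3,24); ℓ=2 even so k=1
step 0: (12, 1)  from 12·(1,0) + (0,1)
step 1: (37, 3)  from 3·(12,1) + (1,0)
→ (37, 3).  Check: 37²=1369, 152·3²=1368, difference 1.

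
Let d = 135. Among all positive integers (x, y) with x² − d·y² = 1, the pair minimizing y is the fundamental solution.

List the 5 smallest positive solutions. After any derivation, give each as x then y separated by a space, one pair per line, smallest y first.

244 21
119071 10248
58106404 5001003
28355806081 2440479216
13837575261124 1190948856405

√135 = [11; 1,1,1,1,1,1,1,22, …], period ℓ=8 (even) → k=7
step 0: (11, 1)  from 11·(1,0) + (0,1)
…
step 4: (58, 5)  from 1·(35,3) + (23,2)
…
step 6: (151, 13)  from 1·(93,8) + (58,5)
step 7: (244, 21)  from 1·(151,13) + (93,8)
→ (244, 21).  Check: 244²=59536, 135·21²=59535, difference 1.
n=2: (244,21)∘(244,21) = (244·244+135·21·21, 244·21+21·244) = (119071,10248)
n=3: (119071,10248)∘(244,21) = (244·119071+135·21·10248, 244·10248+21·119071) = (58106404,5001003)
n=4: (58106404,5001003)∘(244,21) = (244·58106404+135·21·5001003, 244·5001003+21·58106404) = (28355806081,2440479216)
n=5: (28355806081,2440479216)∘(244,21) = (244·28355806081+135·21·2440479216, 244·2440479216+21·28355806081) = (13837575261124,1190948856405)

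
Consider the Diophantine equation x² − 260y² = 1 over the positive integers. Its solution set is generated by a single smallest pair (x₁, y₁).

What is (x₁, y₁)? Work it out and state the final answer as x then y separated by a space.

129 8

[16; 8,32] for √260; ℓ=2 ⇒ convergent index 1
step 0: (16, 1)  from 16·(1,0) + (0,1)
step 1: (129, 8)  from 8·(16,1) + (1,0)
→ (129, 8).  Check: 129²=16641, 260·8²=16640, difference 1.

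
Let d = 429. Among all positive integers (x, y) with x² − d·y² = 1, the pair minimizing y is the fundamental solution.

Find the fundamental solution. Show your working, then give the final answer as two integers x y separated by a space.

1524095 73584

√429 → a₀=20, period (1,2,2,9,1,12,1,9,2,2,1,40); ℓ=12 even so k=11
step 0: (20, 1)  from 20·(1,0) + (0,1)
…
step 3: (145, 7)  from 2·(62,3) + (21,1)
step 4: (1367, 66)  from 9·(145,7) + (62,3)
step 5: (1512, 73)  from 1·(1367,66) + (145,7)
step 6: (19511, 942)  from 12·(1512,73) + (1367,66)
…
step 10: (1085636, 52415)  from 2·(438459,21169) + (208718,10077)
step 11: (1524095, 73584)  from 1·(1085636,52415) + (438459,21169)
fundamental: x₁=1524095, y₁=73584  (since 2322865569025 − 429·5414605056 = 1)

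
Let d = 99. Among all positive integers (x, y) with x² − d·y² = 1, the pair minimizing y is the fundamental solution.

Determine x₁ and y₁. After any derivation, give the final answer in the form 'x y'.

10 1

d=99: √d = [9; 1,18] (ℓ=2, even), read p_1/q_1
a_0=9:  p_0=9·1+0=9,  q_0=9·0+1=1
a_1=1:  p_1=1·9+1=10,  q_1=1·1+0=1
(x₁, y₁) = (10, 1);  10² − 99·1² = 1 ✓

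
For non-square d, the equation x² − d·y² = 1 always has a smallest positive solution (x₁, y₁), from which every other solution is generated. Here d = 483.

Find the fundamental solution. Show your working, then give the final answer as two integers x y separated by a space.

√483 → a₀=21, period (1,42); ℓ=2 even so k=1
i=0: a=21 ⇒ p=21, q=1
i=1: a=1 ⇒ p=22, q=1
(x₁, y₁) = (22, 1);  22² − 483·1² = 1 ✓

22 1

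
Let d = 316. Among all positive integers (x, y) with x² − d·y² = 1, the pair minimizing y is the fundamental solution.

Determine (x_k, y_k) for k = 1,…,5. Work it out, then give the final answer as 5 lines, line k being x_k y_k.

12799 720
327628801 18430560
8386642035199 471785474160
214681262489395201 12076764549117120
5495410948816896319999 309141018456514563600

[17; 1,3,2,8,2,3,1,34] for √316; ℓ=8 ⇒ convergent index 7
k=0  a_k=17  p_k/q_k = 17/1
k=1  a_k=1  p_k/q_k = 18/1
k=2  a_k=3  p_k/q_k = 71/4
k=3  a_k=2  p_k/q_k = 160/9
k=4  a_k=8  p_k/q_k = 1351/76
k=5  a_k=2  p_k/q_k = 2862/161
k=6  a_k=3  p_k/q_k = 9937/559
k=7  a_k=1  p_k/q_k = 12799/720
(x₁, y₁) = (12799, 720);  12799² − 316·720² = 1 ✓
k=2:  x_2 = 12799·12799+316·720·720 = 327628801,  y_2 = 12799·720+720·12799 = 18430560
k=3:  x_3 = 12799·327628801+316·720·18430560 = 8386642035199,  y_3 = 12799·18430560+720·327628801 = 471785474160
k=4:  x_4 = 12799·8386642035199+316·720·471785474160 = 214681262489395201,  y_4 = 12799·471785474160+720·8386642035199 = 12076764549117120
k=5:  x_5 = 12799·214681262489395201+316·720·12076764549117120 = 5495410948816896319999,  y_5 = 12799·12076764549117120+720·214681262489395201 = 309141018456514563600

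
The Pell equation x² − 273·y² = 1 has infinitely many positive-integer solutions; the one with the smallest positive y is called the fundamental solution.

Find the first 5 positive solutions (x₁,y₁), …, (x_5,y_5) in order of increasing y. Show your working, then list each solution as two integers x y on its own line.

d=273: √d = [16; 1,1,10,1,1,32] (ℓ=6, even), read p_5/q_5
step 0: (16, 1)  from 16·(1,0) + (0,1)
step 1: (17, 1)  from 1·(16,1) + (1,0)
step 2: (33, 2)  from 1·(17,1) + (16,1)
step 3: (347, 21)  from 10·(33,2) + (17,1)
step 4: (380, 23)  from 1·(347,21) + (33,2)
step 5: (727, 44)  from 1·(380,23) + (347,21)
→ (727, 44).  Check: 727²=528529, 273·44²=528528, difference 1.
k=2:  x_2 = 727·727+273·44·44 = 1057057,  y_2 = 727·44+44·727 = 63976
k=3:  x_3 = 727·1057057+273·44·63976 = 1536960151,  y_3 = 727·63976+44·1057057 = 93021060
k=4:  x_4 = 727·1536960151+273·44·93021060 = 2234739002497,  y_4 = 727·93021060+44·1536960151 = 135252557264
k=5:  x_5 = 727·2234739002497+273·44·135252557264 = 3249308972670487,  y_5 = 727·135252557264+44·2234739002497 = 196657125240796

727 44
1057057 63976
1536960151 93021060
2234739002497 135252557264
3249308972670487 196657125240796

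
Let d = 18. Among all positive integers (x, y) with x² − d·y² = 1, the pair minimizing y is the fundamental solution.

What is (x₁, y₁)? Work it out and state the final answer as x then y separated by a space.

17 4

d=18: √d = [4; 4,8] (ℓ=2, even), read p_1/q_1
a_0=4:  p_0=4·1+0=4,  q_0=4·0+1=1
a_1=4:  p_1=4·4+1=17,  q_1=4·1+0=4
→ (17, 4).  Check: 17²=289, 18·4²=288, difference 1.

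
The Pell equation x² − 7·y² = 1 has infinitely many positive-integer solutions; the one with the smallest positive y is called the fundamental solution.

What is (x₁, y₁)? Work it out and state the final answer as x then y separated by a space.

8 3

d=7: √d = [2; 1,1,1,4] (ℓ=4, even), read p_3/q_3
a_0=2:  p_0=2·1+0=2,  q_0=2·0+1=1
a_1=1:  p_1=1·2+1=3,  q_1=1·1+0=1
a_2=1:  p_2=1·3+2=5,  q_2=1·1+1=2
a_3=1:  p_3=1·5+3=8,  q_3=1·2+1=3
fundamental: x₁=8, y₁=3  (since 64 − 7·9 = 1)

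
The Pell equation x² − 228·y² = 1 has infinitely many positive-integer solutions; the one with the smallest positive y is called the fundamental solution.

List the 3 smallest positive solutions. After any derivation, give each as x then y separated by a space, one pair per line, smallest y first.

d=228: √d = [15; 10,30] (ℓ=2, even), read p_1/q_1
i=0: a=15 ⇒ p=15, q=1
i=1: a=10 ⇒ p=151, q=10
(x₁, y₁) = (151, 10);  151² − 228·10² = 1 ✓
k=2:  x_2 = 151·151+228·10·10 = 45601,  y_2 = 151·10+10·151 = 3020
k=3:  x_3 = 151·45601+228·10·3020 = 13771351,  y_3 = 151·3020+10·45601 = 912030

151 10
45601 3020
13771351 912030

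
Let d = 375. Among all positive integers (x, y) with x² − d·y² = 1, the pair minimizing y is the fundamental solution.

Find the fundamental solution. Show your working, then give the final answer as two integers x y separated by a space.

15124 781

[19; 2,1,2,1,5,1,2,1,2,38] for √375; ℓ=10 ⇒ convergent index 9
step 0: (19, 1)  from 19·(1,0) + (0,1)
step 1: (39, 2)  from 2·(19,1) + (1,0)
step 2: (58, 3)  from 1·(39,2) + (19,1)
step 3: (155, 8)  from 2·(58,3) + (39,2)
step 4: (213, 11)  from 1·(155,8) + (58,3)
step 5: (1220, 63)  from 5·(213,11) + (155,8)
…
step 7: (4086, 211)  from 2·(1433,74) + (1220,63)
step 8: (5519, 285)  from 1·(4086,211) + (1433,74)
step 9: (15124, 781)  from 2·(5519,285) + (4086,211)
(x₁, y₁) = (15124, 781);  15124² − 375·781² = 1 ✓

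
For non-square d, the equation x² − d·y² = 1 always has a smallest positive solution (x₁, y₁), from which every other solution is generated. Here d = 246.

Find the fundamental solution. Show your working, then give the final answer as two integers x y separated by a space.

[15; 1,2,5,1,14,1,5,2,1,30] for √246; ℓ=10 ⇒ convergent index 9
a_0=15:  p_0=15·1+0=15,  q_0=15·0+1=1
a_1=1:  p_1=1·15+1=16,  q_1=1·1+0=1
a_2=2:  p_2=2·16+15=47,  q_2=2·1+1=3
a_3=5:  p_3=5·47+16=251,  q_3=5·3+1=16
a_4=1:  p_4=1·251+47=298,  q_4=1·16+3=19
a_5=14:  p_5=14·298+251=4423,  q_5=14·19+16=282
…
a_7=5:  p_7=5·4721+4423=28028,  q_7=5·301+282=1787
a_8=2:  p_8=2·28028+4721=60777,  q_8=2·1787+301=3875
a_9=1:  p_9=1·60777+28028=88805,  q_9=1·3875+1787=5662
fundamental: x₁=88805, y₁=5662  (since 7886328025 − 246·32058244 = 1)

88805 5662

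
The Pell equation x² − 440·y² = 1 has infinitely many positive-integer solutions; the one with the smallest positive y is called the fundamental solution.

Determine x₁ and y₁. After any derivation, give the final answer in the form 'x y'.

21 1

[20; 1,40] for √440; ℓ=2 ⇒ convergent index 1
i=0: a=20 ⇒ p=20, q=1
i=1: a=1 ⇒ p=21, q=1
fundamental: x₁=21, y₁=1  (since 441 − 440·1 = 1)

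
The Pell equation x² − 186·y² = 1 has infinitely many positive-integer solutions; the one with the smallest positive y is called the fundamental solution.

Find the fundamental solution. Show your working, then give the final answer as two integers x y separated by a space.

7501 550

√186 → a₀=13, period (1,1,1,3,4,3,1,1,1,26); ℓ=10 even so k=9
step 0: (13, 1)  from 13·(1,0) + (0,1)
step 1: (14, 1)  from 1·(13,1) + (1,0)
step 2: (27, 2)  from 1·(14,1) + (13,1)
step 3: (41, 3)  from 1·(27,2) + (14,1)
step 4: (150, 11)  from 3·(41,3) + (27,2)
…
step 6: (2073, 152)  from 3·(641,47) + (150,11)
step 7: (2714, 199)  from 1·(2073,152) + (641,47)
step 8: (4787, 351)  from 1·(2714,199) + (2073,152)
step 9: (7501, 550)  from 1·(4787,351) + (2714,199)
fundamental: x₁=7501, y₁=550  (since 56265001 − 186·302500 = 1)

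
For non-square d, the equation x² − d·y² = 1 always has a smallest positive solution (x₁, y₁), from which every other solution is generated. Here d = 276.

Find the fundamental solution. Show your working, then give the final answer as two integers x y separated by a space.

7775 468

√276 → a₀=16, period (1,1,1,1,2,2,2,1,1,1,1,32); ℓ=12 even so k=11
i=0: a=16 ⇒ p=16, q=1
…
i=6: a=2 ⇒ p=515, q=31
i=7: a=2 ⇒ p=1246, q=75
…
i=9: a=1 ⇒ p=3007, q=181
i=10: a=1 ⇒ p=4768, q=287
i=11: a=1 ⇒ p=7775, q=468
→ (7775, 468).  Check: 7775²=60450625, 276·468²=60450624, difference 1.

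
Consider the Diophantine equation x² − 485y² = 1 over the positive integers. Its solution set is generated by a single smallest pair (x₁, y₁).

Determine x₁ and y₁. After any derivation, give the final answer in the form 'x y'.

√485 = [22; 44, …], period ℓ=1 (odd) → k=1
step 0: (22, 1)  from 22·(1,0) + (0,1)
step 1: (969, 44)  from 44·(22,1) + (1,0)
fundamental: x₁=969, y₁=44  (since 938961 − 485·1936 = 1)

969 44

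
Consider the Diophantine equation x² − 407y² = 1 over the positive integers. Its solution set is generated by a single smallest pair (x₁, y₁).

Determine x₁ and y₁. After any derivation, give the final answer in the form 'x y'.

√407 = [20; 5,1,2,1,5,40, …], period ℓ=6 (even) → k=5
step 0: (20, 1)  from 20·(1,0) + (0,1)
step 1: (101, 5)  from 5·(20,1) + (1,0)
…
step 3: (343, 17)  from 2·(121,6) + (101,5)
step 4: (464, 23)  from 1·(343,17) + (121,6)
step 5: (2663, 132)  from 5·(464,23) + (343,17)
(x₁, y₁) = (2663, 132);  2663² − 407·132² = 1 ✓

2663 132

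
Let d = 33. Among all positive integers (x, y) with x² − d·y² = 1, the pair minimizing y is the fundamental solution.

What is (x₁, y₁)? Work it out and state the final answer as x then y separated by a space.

23 4

√33 = [5; 1,2,1,10, …], period ℓ=4 (even) → k=3
step 0: (5, 1)  from 5·(1,0) + (0,1)
…
step 2: (17, 3)  from 2·(6,1) + (5,1)
step 3: (23, 4)  from 1·(17,3) + (6,1)
(x₁, y₁) = (23, 4);  23² − 33·4² = 1 ✓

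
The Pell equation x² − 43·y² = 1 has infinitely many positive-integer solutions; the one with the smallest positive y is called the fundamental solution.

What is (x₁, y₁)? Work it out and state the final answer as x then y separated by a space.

3482 531

d=43: √d = [6; 1,1,3,1,5,1,3,1,1,12] (ℓ=10, even), read p_9/q_9
k=0  a_k=6  p_k/q_k = 6/1
k=1  a_k=1  p_k/q_k = 7/1
k=2  a_k=1  p_k/q_k = 13/2
k=3  a_k=3  p_k/q_k = 46/7
…
k=5  a_k=5  p_k/q_k = 341/52
…
k=8  a_k=1  p_k/q_k = 1941/296
k=9  a_k=1  p_k/q_k = 3482/531
fundamental: x₁=3482, y₁=531  (since 12124324 − 43·281961 = 1)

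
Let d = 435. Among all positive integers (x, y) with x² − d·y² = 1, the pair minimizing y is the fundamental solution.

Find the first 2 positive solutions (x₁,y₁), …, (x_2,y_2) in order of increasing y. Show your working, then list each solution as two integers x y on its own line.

[20; 1,5,1,40] for √435; ℓ=4 ⇒ convergent index 3
k=0  a_k=20  p_k/q_k = 20/1
k=1  a_k=1  p_k/q_k = 21/1
k=2  a_k=5  p_k/q_k = 125/6
k=3  a_k=1  p_k/q_k = 146/7
(x₁, y₁) = (146, 7);  146² − 435·7² = 1 ✓
k=2:  x_2 = 146·146+435·7·7 = 42631,  y_2 = 146·7+7·146 = 2044

146 7
42631 2044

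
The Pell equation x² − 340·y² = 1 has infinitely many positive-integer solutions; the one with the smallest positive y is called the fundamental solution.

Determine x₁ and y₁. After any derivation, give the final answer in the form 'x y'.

√340 → a₀=18, period (2,3,1,1,1,…,3,2,36); ℓ=14 even so k=13
step 0: (18, 1)  from 18·(1,0) + (0,1)
step 1: (37, 2)  from 2·(18,1) + (1,0)
…
step 4: (295, 16)  from 1·(166,9) + (129,7)
step 5: (461, 25)  from 1·(295,16) + (166,9)
step 6: (756, 41)  from 1·(461,25) + (295,16)
step 7: (6509, 353)  from 8·(756,41) + (461,25)
…
step 10: (21039, 1141)  from 1·(13774,747) + (7265,394)
step 11: (34813, 1888)  from 1·(21039,1141) + (13774,747)
step 12: (125478, 6805)  from 3·(34813,1888) + (21039,1141)
step 13: (285769, 15498)  from 2·(125478,6805) + (34813,1888)
(x₁, y₁) = (285769, 15498);  285769² − 340·15498² = 1 ✓

285769 15498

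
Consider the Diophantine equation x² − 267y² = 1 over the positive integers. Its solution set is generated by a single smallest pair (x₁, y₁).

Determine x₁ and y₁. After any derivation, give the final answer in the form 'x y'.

2402 147

√267 = [16; 2,1,15,1,2,32, …], period ℓ=6 (even) → k=5
k=0  a_k=16  p_k/q_k = 16/1
k=1  a_k=2  p_k/q_k = 33/2
…
k=4  a_k=1  p_k/q_k = 817/50
k=5  a_k=2  p_k/q_k = 2402/147
→ (2402, 147).  Check: 2402²=5769604, 267·147²=5769603, difference 1.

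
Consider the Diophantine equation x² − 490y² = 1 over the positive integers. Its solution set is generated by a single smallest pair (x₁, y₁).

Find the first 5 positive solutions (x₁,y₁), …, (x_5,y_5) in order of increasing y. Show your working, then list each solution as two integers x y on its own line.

√490 → a₀=22, period (7,2,1,4,4,4,1,2,7,44); ℓ=10 even so k=9
k=0  a_k=22  p_k/q_k = 22/1
k=1  a_k=7  p_k/q_k = 155/7
k=2  a_k=2  p_k/q_k = 332/15
k=3  a_k=1  p_k/q_k = 487/22
k=4  a_k=4  p_k/q_k = 2280/103
…
k=6  a_k=4  p_k/q_k = 40708/1839
k=7  a_k=1  p_k/q_k = 50315/2273
k=8  a_k=2  p_k/q_k = 141338/6385
k=9  a_k=7  p_k/q_k = 1039681/46968
(x₁, y₁) = (1039681, 46968);  1039681² − 490·46968² = 1 ✓
(1039681+46968√490)^2 = 2161873163521 + 97663474416√490
(1039681+46968√490)^3 = 4495316905044313921 + 203077717488555624√490
(1039681+46968√490)^4 = 9347391150304592810234881 + 422272088792340335957472√490
(1039681+46968√490)^5 = 19436609957075163398170578312001 + 878056535095215307939712337240√490

1039681 46968
2161873163521 97663474416
4495316905044313921 203077717488555624
9347391150304592810234881 422272088792340335957472
19436609957075163398170578312001 878056535095215307939712337240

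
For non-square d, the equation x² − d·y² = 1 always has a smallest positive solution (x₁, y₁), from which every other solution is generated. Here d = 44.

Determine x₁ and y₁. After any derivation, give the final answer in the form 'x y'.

199 30

√44 = [6; 1,1,1,2,1,1,1,12, …], period ℓ=8 (even) → k=7
step 0: (6, 1)  from 6·(1,0) + (0,1)
…
step 2: (13, 2)  from 1·(7,1) + (6,1)
step 3: (20, 3)  from 1·(13,2) + (7,1)
step 4: (53, 8)  from 2·(20,3) + (13,2)
…
step 6: (126, 19)  from 1·(73,11) + (53,8)
step 7: (199, 30)  from 1·(126,19) + (73,11)
→ (199, 30).  Check: 199²=39601, 44·30²=39600, difference 1.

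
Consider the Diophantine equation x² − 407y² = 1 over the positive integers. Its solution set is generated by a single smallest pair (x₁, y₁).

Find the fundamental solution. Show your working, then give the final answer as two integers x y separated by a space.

[20; 5,1,2,1,5,40] for √407; ℓ=6 ⇒ convergent index 5
i=0: a=20 ⇒ p=20, q=1
…
i=2: a=1 ⇒ p=121, q=6
i=3: a=2 ⇒ p=343, q=17
i=4: a=1 ⇒ p=464, q=23
i=5: a=5 ⇒ p=2663, q=132
→ (2663, 132).  Check: 2663²=7091569, 407·132²=7091568, difference 1.

2663 132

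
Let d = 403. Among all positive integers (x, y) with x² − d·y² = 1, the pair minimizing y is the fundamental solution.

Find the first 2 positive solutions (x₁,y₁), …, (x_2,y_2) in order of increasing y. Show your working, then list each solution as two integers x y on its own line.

669878 33369
897473069767 44706317964

√403 → a₀=20, period (13,2,1,3,1,3,1,2,13,40); ℓ=10 even so k=9
a_0=20:  p_0=20·1+0=20,  q_0=20·0+1=1
…
a_2=2:  p_2=2·261+20=542,  q_2=2·13+1=27
…
a_5=1:  p_5=1·2951+803=3754,  q_5=1·147+40=187
…
a_7=1:  p_7=1·14213+3754=17967,  q_7=1·708+187=895
a_8=2:  p_8=2·17967+14213=50147,  q_8=2·895+708=2498
a_9=13:  p_9=13·50147+17967=669878,  q_9=13·2498+895=33369
→ (669878, 33369).  Check: 669878²=448736534884, 403·33369²=448736534883, difference 1.
(x_2, y_2) = (669878·669878 + 403·33369·33369, 669878·33369 + 33369·669878) = (897473069767, 44706317964)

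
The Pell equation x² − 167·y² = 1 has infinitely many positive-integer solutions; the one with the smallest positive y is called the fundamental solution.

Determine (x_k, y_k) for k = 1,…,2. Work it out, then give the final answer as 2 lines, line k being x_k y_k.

168 13
56447 4368

[12; 1,11,1,24] for √167; ℓ=4 ⇒ convergent index 3
k=0  a_k=12  p_k/q_k = 12/1
k=1  a_k=1  p_k/q_k = 13/1
k=2  a_k=11  p_k/q_k = 155/12
k=3  a_k=1  p_k/q_k = 168/13
(x₁, y₁) = (168, 13);  168² − 167·13² = 1 ✓
k=2:  x_2 = 168·168+167·13·13 = 56447,  y_2 = 168·13+13·168 = 4368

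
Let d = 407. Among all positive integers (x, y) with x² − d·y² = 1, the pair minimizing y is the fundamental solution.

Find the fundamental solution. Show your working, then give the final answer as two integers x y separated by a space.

2663 132

√407 = [20; 5,1,2,1,5,40, …], period ℓ=6 (even) → k=5
k=0  a_k=20  p_k/q_k = 20/1
k=1  a_k=5  p_k/q_k = 101/5
…
k=3  a_k=2  p_k/q_k = 343/17
k=4  a_k=1  p_k/q_k = 464/23
k=5  a_k=5  p_k/q_k = 2663/132
→ (2663, 132).  Check: 2663²=7091569, 407·132²=7091568, difference 1.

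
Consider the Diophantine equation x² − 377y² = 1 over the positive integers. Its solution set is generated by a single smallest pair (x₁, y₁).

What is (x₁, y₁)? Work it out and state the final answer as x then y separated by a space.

233 12

d=377: √d = [19; 2,2,2,38] (ℓ=4, even), read p_3/q_3
a_0=19:  p_0=19·1+0=19,  q_0=19·0+1=1
a_1=2:  p_1=2·19+1=39,  q_1=2·1+0=2
a_2=2:  p_2=2·39+19=97,  q_2=2·2+1=5
a_3=2:  p_3=2·97+39=233,  q_3=2·5+2=12
fundamental: x₁=233, y₁=12  (since 54289 − 377·144 = 1)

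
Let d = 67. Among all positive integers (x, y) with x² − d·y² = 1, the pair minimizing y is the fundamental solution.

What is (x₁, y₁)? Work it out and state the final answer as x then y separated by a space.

48842 5967

√67 = [8; 5,2,1,1,7,1,1,2,5,16, …], period ℓ=10 (even) → k=9
k=0  a_k=8  p_k/q_k = 8/1
k=1  a_k=5  p_k/q_k = 41/5
k=2  a_k=2  p_k/q_k = 90/11
k=3  a_k=1  p_k/q_k = 131/16
k=4  a_k=1  p_k/q_k = 221/27
k=5  a_k=7  p_k/q_k = 1678/205
k=6  a_k=1  p_k/q_k = 1899/232
k=7  a_k=1  p_k/q_k = 3577/437
k=8  a_k=2  p_k/q_k = 9053/1106
k=9  a_k=5  p_k/q_k = 48842/5967
(x₁, y₁) = (48842, 5967);  48842² − 67·5967² = 1 ✓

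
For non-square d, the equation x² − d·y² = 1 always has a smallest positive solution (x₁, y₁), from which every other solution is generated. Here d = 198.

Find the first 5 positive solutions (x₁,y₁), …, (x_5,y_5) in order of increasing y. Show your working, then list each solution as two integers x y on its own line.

197 14
77617 5516
30580901 2173290
12048797377 856270744
4747195585637 337368499846

√198 → a₀=14, period (14,28); ℓ=2 even so k=1
step 0: (14, 1)  from 14·(1,0) + (0,1)
step 1: (197, 14)  from 14·(14,1) + (1,0)
(x₁, y₁) = (197, 14);  197² − 198·14² = 1 ✓
(197+14√198)^2 = 77617 + 5516√198
(197+14√198)^3 = 30580901 + 2173290√198
(197+14√198)^4 = 12048797377 + 856270744√198
(197+14√198)^5 = 4747195585637 + 337368499846√198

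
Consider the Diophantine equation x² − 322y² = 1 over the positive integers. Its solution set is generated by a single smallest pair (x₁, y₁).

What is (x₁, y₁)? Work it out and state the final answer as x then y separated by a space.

323 18

√322 → a₀=17, period (1,16,1,34); ℓ=4 even so k=3
a_0=17:  p_0=17·1+0=17,  q_0=17·0+1=1
a_1=1:  p_1=1·17+1=18,  q_1=1·1+0=1
a_2=16:  p_2=16·18+17=305,  q_2=16·1+1=17
a_3=1:  p_3=1·305+18=323,  q_3=1·17+1=18
fundamental: x₁=323, y₁=18  (since 104329 − 322·324 = 1)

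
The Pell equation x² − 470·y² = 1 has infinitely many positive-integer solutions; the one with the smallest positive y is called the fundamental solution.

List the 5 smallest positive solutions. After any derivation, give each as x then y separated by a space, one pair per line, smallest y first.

1691 78
5718961 263796
19341524411 892157994
65413029839041 3017278071912
221226847574112251 10204433547048390

√470 = [21; 1,2,8,2,1,42, …], period ℓ=6 (even) → k=5
step 0: (21, 1)  from 21·(1,0) + (0,1)
…
step 2: (65, 3)  from 2·(22,1) + (21,1)
step 3: (542, 25)  from 8·(65,3) + (22,1)
step 4: (1149, 53)  from 2·(542,25) + (65,3)
step 5: (1691, 78)  from 1·(1149,53) + (542,25)
→ (1691, 78).  Check: 1691²=2859481, 470·78²=2859480, difference 1.
(1691+78√470)^2 = 5718961 + 263796√470
(1691+78√470)^3 = 19341524411 + 892157994√470
(1691+78√470)^4 = 65413029839041 + 3017278071912√470
(1691+78√470)^5 = 221226847574112251 + 10204433547048390√470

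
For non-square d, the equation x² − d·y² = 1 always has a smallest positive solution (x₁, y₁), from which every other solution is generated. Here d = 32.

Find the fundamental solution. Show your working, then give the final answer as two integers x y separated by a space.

d=32: √d = [5; 1,1,1,10] (ℓ=4, even), read p_3/q_3
a_0=5:  p_0=5·1+0=5,  q_0=5·0+1=1
a_1=1:  p_1=1·5+1=6,  q_1=1·1+0=1
a_2=1:  p_2=1·6+5=11,  q_2=1·1+1=2
a_3=1:  p_3=1·11+6=17,  q_3=1·2+1=3
(x₁, y₁) = (17, 3);  17² − 32·3² = 1 ✓

17 3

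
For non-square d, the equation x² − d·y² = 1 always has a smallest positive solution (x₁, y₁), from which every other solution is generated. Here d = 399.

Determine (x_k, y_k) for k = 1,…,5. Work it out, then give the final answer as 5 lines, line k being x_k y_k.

20 1
799 40
31940 1599
1276801 63920
51040100 2555201

√399 → a₀=19, period (1,38); ℓ=2 even so k=1
step 0: (19, 1)  from 19·(1,0) + (0,1)
step 1: (20, 1)  from 1·(19,1) + (1,0)
fundamental: x₁=20, y₁=1  (since 400 − 399·1 = 1)
n=2: (20,1)∘(20,1) = (20·20+399·1·1, 20·1+1·20) = (799,40)
n=3: (799,40)∘(20,1) = (20·799+399·1·40, 20·40+1·799) = (31940,1599)
n=4: (31940,1599)∘(20,1) = (20·31940+399·1·1599, 20·1599+1·31940) = (1276801,63920)
n=5: (1276801,63920)∘(20,1) = (20·1276801+399·1·63920, 20·63920+1·1276801) = (51040100,2555201)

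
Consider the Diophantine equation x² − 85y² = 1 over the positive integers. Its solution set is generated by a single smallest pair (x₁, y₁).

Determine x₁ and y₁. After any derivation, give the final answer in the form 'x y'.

√85 → a₀=9, period (4,1,1,4,18); ℓ=5 odd so k=9
i=0: a=9 ⇒ p=9, q=1
…
i=2: a=1 ⇒ p=46, q=5
i=3: a=1 ⇒ p=83, q=9
…
i=5: a=18 ⇒ p=6887, q=747
i=6: a=4 ⇒ p=27926, q=3029
i=7: a=1 ⇒ p=34813, q=3776
i=8: a=1 ⇒ p=62739, q=6805
i=9: a=4 ⇒ p=285769, q=30996
(x₁, y₁) = (285769, 30996);  285769² − 85·30996² = 1 ✓

285769 30996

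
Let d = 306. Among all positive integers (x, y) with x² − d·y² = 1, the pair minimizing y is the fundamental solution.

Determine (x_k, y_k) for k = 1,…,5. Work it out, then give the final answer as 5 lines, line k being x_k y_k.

√306 = [17; 2,34, …], period ℓ=2 (even) → k=1
a_0=17:  p_0=17·1+0=17,  q_0=17·0+1=1
a_1=2:  p_1=2·17+1=35,  q_1=2·1+0=2
fundamental: x₁=35, y₁=2  (since 1225 − 306·4 = 1)
(35+2√306)^2 = 2449 + 140√306
(35+2√306)^3 = 171395 + 9798√306
(35+2√306)^4 = 11995201 + 685720√306
(35+2√306)^5 = 839492675 + 47990602√306

35 2
2449 140
171395 9798
11995201 685720
839492675 47990602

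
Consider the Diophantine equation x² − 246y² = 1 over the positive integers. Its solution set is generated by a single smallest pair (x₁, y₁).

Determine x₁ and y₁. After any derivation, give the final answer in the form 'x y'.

√246 → a₀=15, period (1,2,5,1,14,1,5,2,1,30); ℓ=10 even so k=9
step 0: (15, 1)  from 15·(1,0) + (0,1)
step 1: (16, 1)  from 1·(15,1) + (1,0)
step 2: (47, 3)  from 2·(16,1) + (15,1)
…
step 8: (60777, 3875)  from 2·(28028,1787) + (4721,301)
step 9: (88805, 5662)  from 1·(60777,3875) + (28028,1787)
fundamental: x₁=88805, y₁=5662  (since 7886328025 − 246·32058244 = 1)

88805 5662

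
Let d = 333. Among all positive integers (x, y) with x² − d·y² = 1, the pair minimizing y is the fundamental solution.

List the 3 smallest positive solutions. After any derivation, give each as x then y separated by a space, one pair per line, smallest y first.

73 4
10657 584
1555849 85260

[18; 4,36] for √333; ℓ=2 ⇒ convergent index 1
step 0: (18, 1)  from 18·(1,0) + (0,1)
step 1: (73, 4)  from 4·(18,1) + (1,0)
(x₁, y₁) = (73, 4);  73² − 333·4² = 1 ✓
(x_2, y_2) = (73·73 + 333·4·4, 73·4 + 4·73) = (10657, 584)
(x_3, y_3) = (73·10657 + 333·4·584, 73·584 + 4·10657) = (1555849, 85260)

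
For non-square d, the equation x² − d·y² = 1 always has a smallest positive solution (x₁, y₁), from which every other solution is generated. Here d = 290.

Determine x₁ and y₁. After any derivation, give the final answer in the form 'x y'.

d=290: √d = [17; 34] (ℓ=1, odd), read p_1/q_1
k=0  a_k=17  p_k/q_k = 17/1
k=1  a_k=34  p_k/q_k = 579/34
→ (579, 34).  Check: 579²=335241, 290·34²=335240, difference 1.

579 34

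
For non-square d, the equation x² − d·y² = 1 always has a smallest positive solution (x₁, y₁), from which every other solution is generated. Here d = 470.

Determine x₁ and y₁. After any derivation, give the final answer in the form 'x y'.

√470 = [21; 1,2,8,2,1,42, …], period ℓ=6 (even) → k=5
step 0: (21, 1)  from 21·(1,0) + (0,1)
step 1: (22, 1)  from 1·(21,1) + (1,0)
…
step 3: (542, 25)  from 8·(65,3) + (22,1)
step 4: (1149, 53)  from 2·(542,25) + (65,3)
step 5: (1691, 78)  from 1·(1149,53) + (542,25)
fundamental: x₁=1691, y₁=78  (since 2859481 − 470·6084 = 1)

1691 78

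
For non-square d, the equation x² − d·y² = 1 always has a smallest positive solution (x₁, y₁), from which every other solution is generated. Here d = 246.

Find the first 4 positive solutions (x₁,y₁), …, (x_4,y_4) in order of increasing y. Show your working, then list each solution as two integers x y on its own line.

88805 5662
15772656049 1005627820
2801381440774085 178609557104538
497553357680112580801 31722843436331366360

[15; 1,2,5,1,14,1,5,2,1,30] for √246; ℓ=10 ⇒ convergent index 9
k=0  a_k=15  p_k/q_k = 15/1
…
k=2  a_k=2  p_k/q_k = 47/3
…
k=5  a_k=14  p_k/q_k = 4423/282
…
k=8  a_k=2  p_k/q_k = 60777/3875
k=9  a_k=1  p_k/q_k = 88805/5662
→ (88805, 5662).  Check: 88805²=7886328025, 246·5662²=7886328024, difference 1.
(88805+5662√246)^2 = 15772656049 + 1005627820√246
(88805+5662√246)^3 = 2801381440774085 + 178609557104538√246
(88805+5662√246)^4 = 497553357680112580801 + 31722843436331366360√246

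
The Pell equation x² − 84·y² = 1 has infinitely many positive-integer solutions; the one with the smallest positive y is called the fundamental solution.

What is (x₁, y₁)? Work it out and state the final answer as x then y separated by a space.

√84 → a₀=9, period (6,18); ℓ=2 even so k=1
i=0: a=9 ⇒ p=9, q=1
i=1: a=6 ⇒ p=55, q=6
→ (55, 6).  Check: 55²=3025, 84·6²=3024, difference 1.

55 6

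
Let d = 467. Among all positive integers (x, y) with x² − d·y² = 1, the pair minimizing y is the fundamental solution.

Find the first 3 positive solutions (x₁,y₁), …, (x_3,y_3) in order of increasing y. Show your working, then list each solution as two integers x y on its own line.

√467 = [21; 1,1,1,1,3,…,1,1,42, …], period ℓ=14 (even) → k=13
a_0=21:  p_0=21·1+0=21,  q_0=21·0+1=1
…
a_3=1:  p_3=1·43+22=65,  q_3=1·2+1=3
a_4=1:  p_4=1·65+43=108,  q_4=1·3+2=5
a_5=3:  p_5=3·108+65=389,  q_5=3·5+3=18
a_6=3:  p_6=3·389+108=1275,  q_6=3·18+5=59
…
a_8=3:  p_8=3·27164+1275=82767,  q_8=3·1257+59=3830
a_9=3:  p_9=3·82767+27164=275465,  q_9=3·3830+1257=12747
…
a_11=1:  p_11=1·358232+275465=633697,  q_11=1·16577+12747=29324
a_12=1:  p_12=1·633697+358232=991929,  q_12=1·29324+16577=45901
a_13=1:  p_13=1·991929+633697=1625626,  q_13=1·45901+29324=75225
fundamental: x₁=1625626, y₁=75225  (since 2642659891876 − 467·5658800625 = 1)
k=2:  x_2 = 1625626·1625626+467·75225·75225 = 5285319783751,  y_2 = 1625626·75225+75225·1625626 = 244575431700
k=3:  x_3 = 1625626·5285319783751+467·75225·244575431700 = 17183906517558380626,  y_3 = 1625626·244575431700+75225·5285319783751 = 795176361465413175

1625626 75225
5285319783751 244575431700
17183906517558380626 795176361465413175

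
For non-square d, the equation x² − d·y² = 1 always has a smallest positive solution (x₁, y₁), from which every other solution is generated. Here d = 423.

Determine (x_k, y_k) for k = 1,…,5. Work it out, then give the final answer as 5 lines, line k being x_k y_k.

d=423: √d = [20; 1,1,3,4,3,1,1,40] (ℓ=8, even), read p_7/q_7
step 0: (20, 1)  from 20·(1,0) + (0,1)
step 1: (21, 1)  from 1·(20,1) + (1,0)
step 2: (41, 2)  from 1·(21,1) + (20,1)
…
step 4: (617, 30)  from 4·(144,7) + (41,2)
step 5: (1995, 97)  from 3·(617,30) + (144,7)
step 6: (2612, 127)  from 1·(1995,97) + (617,30)
step 7: (4607, 224)  from 1·(2612,127) + (1995,97)
→ (4607, 224).  Check: 4607²=21224449, 423·224²=21224448, difference 1.
k=2:  x_2 = 4607·4607+423·224·224 = 42448897,  y_2 = 4607·224+224·4607 = 2063936
k=3:  x_3 = 4607·42448897+423·224·2063936 = 391124132351,  y_3 = 4607·2063936+224·42448897 = 19017106080
k=4:  x_4 = 4607·391124132351+423·224·19017106080 = 3603817713033217,  y_4 = 4607·19017106080+224·391124132351 = 175223613357184
k=5:  x_5 = 4607·3603817713033217+423·224·175223613357184 = 33205576016763929087,  y_5 = 4607·175223613357184+224·3603817713033217 = 1614510354455987296

4607 224
42448897 2063936
391124132351 19017106080
3603817713033217 175223613357184
33205576016763929087 1614510354455987296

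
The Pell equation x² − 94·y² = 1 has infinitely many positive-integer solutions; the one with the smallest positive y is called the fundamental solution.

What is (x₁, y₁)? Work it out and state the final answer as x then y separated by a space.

2143295 221064

√94 → a₀=9, period (1,2,3,1,1,…,2,1,18); ℓ=16 even so k=15
k=0  a_k=9  p_k/q_k = 9/1
…
k=5  a_k=1  p_k/q_k = 223/23
…
k=9  a_k=1  p_k/q_k = 14417/1487
…
k=14  a_k=2  p_k/q_k = 1490361/153719
k=15  a_k=1  p_k/q_k = 2143295/221064
(x₁, y₁) = (2143295, 221064);  2143295² − 94·221064² = 1 ✓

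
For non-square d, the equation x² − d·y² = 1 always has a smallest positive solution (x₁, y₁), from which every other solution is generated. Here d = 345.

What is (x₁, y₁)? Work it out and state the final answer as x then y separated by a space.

6761 364

√345 → a₀=18, period (1,1,2,1,6,1,2,1,1,36); ℓ=10 even so k=9
k=0  a_k=18  p_k/q_k = 18/1
k=1  a_k=1  p_k/q_k = 19/1
k=2  a_k=1  p_k/q_k = 37/2
k=3  a_k=2  p_k/q_k = 93/5
k=4  a_k=1  p_k/q_k = 130/7
k=5  a_k=6  p_k/q_k = 873/47
k=6  a_k=1  p_k/q_k = 1003/54
k=7  a_k=2  p_k/q_k = 2879/155
k=8  a_k=1  p_k/q_k = 3882/209
k=9  a_k=1  p_k/q_k = 6761/364
fundamental: x₁=6761, y₁=364  (since 45711121 − 345·132496 = 1)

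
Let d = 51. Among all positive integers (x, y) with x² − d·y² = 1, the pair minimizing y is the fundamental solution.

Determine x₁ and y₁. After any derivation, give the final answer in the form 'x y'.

d=51: √d = [7; 7,14] (ℓ=2, even), read p_1/q_1
a_0=7:  p_0=7·1+0=7,  q_0=7·0+1=1
a_1=7:  p_1=7·7+1=50,  q_1=7·1+0=7
→ (50, 7).  Check: 50²=2500, 51·7²=2499, difference 1.

50 7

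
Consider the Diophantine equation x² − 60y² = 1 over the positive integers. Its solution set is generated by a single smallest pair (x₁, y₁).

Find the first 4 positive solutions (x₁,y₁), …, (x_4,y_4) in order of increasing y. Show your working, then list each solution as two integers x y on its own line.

[7; 1,2,1,14] for √60; ℓ=4 ⇒ convergent index 3
a_0=7:  p_0=7·1+0=7,  q_0=7·0+1=1
…
a_2=2:  p_2=2·8+7=23,  q_2=2·1+1=3
a_3=1:  p_3=1·23+8=31,  q_3=1·3+1=4
fundamental: x₁=31, y₁=4  (since 961 − 60·16 = 1)
(x_2, y_2) = (31·31 + 60·4·4, 31·4 + 4·31) = (1921, 248)
(x_3, y_3) = (31·1921 + 60·4·248, 31·248 + 4·1921) = (119071, 15372)
(x_4, y_4) = (31·119071 + 60·4·15372, 31·15372 + 4·119071) = (7380481, 952816)

31 4
1921 248
119071 15372
7380481 952816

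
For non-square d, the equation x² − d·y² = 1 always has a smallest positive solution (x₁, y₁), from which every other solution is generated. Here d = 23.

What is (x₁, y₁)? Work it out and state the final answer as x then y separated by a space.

√23 = [4; 1,3,1,8, …], period ℓ=4 (even) → k=3
a_0=4:  p_0=4·1+0=4,  q_0=4·0+1=1
a_1=1:  p_1=1·4+1=5,  q_1=1·1+0=1
a_2=3:  p_2=3·5+4=19,  q_2=3·1+1=4
a_3=1:  p_3=1·19+5=24,  q_3=1·4+1=5
fundamental: x₁=24, y₁=5  (since 576 − 23·25 = 1)

24 5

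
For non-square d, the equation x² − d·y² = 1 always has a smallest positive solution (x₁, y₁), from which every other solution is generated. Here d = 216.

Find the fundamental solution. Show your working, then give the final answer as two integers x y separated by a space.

485 33

[14; 1,2,3,2,1,28] for √216; ℓ=6 ⇒ convergent index 5
a_0=14:  p_0=14·1+0=14,  q_0=14·0+1=1
a_1=1:  p_1=1·14+1=15,  q_1=1·1+0=1
a_2=2:  p_2=2·15+14=44,  q_2=2·1+1=3
a_3=3:  p_3=3·44+15=147,  q_3=3·3+1=10
a_4=2:  p_4=2·147+44=338,  q_4=2·10+3=23
a_5=1:  p_5=1·338+147=485,  q_5=1·23+10=33
(x₁, y₁) = (485, 33);  485² − 216·33² = 1 ✓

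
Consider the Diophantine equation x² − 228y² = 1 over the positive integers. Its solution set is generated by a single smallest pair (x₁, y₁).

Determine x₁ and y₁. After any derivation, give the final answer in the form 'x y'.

√228 = [15; 10,30, …], period ℓ=2 (even) → k=1
step 0: (15, 1)  from 15·(1,0) + (0,1)
step 1: (151, 10)  from 10·(15,1) + (1,0)
→ (151, 10).  Check: 151²=22801, 228·10²=22800, difference 1.

151 10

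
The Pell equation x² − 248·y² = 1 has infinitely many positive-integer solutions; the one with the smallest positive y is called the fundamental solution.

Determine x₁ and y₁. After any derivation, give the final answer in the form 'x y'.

√248 → a₀=15, period (1,2,1,30); ℓ=4 even so k=3
a_0=15:  p_0=15·1+0=15,  q_0=15·0+1=1
…
a_2=2:  p_2=2·16+15=47,  q_2=2·1+1=3
a_3=1:  p_3=1·47+16=63,  q_3=1·3+1=4
→ (63, 4).  Check: 63²=3969, 248·4²=3968, difference 1.

63 4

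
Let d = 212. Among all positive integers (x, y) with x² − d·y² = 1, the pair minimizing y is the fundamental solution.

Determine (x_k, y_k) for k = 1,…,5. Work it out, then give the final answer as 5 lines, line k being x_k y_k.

66249 4550
8777860001 602865900
1163048894346249 79878526013650
154101652394311440001 10583744939153731800
20418160737778428282906249 1402325036868112630022750

√212 = [14; 1,1,3,1,1,…,1,1,28, …], period ℓ=14 (even) → k=13
i=0: a=14 ⇒ p=14, q=1
i=1: a=1 ⇒ p=15, q=1
i=2: a=1 ⇒ p=29, q=2
i=3: a=3 ⇒ p=102, q=7
…
i=5: a=1 ⇒ p=233, q=16
…
i=9: a=1 ⇒ p=5198, q=357
…
i=12: a=1 ⇒ p=37114, q=2549
i=13: a=1 ⇒ p=66249, q=4550
→ (66249, 4550).  Check: 66249²=4388930001, 212·4550²=4388930000, difference 1.
(66249+4550√212)^2 = 8777860001 + 602865900√212
(66249+4550√212)^3 = 1163048894346249 + 79878526013650√212
(66249+4550√212)^4 = 154101652394311440001 + 10583744939153731800√212
(66249+4550√212)^5 = 20418160737778428282906249 + 1402325036868112630022750√212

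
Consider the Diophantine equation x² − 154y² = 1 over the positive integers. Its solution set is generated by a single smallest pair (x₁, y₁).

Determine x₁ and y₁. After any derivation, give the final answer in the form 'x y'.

21295 1716

[12; 2,2,3,1,2,1,3,2,2,24] for √154; ℓ=10 ⇒ convergent index 9
a_0=12:  p_0=12·1+0=12,  q_0=12·0+1=1
…
a_2=2:  p_2=2·25+12=62,  q_2=2·2+1=5
a_3=3:  p_3=3·62+25=211,  q_3=3·5+2=17
a_4=1:  p_4=1·211+62=273,  q_4=1·17+5=22
…
a_6=1:  p_6=1·757+273=1030,  q_6=1·61+22=83
a_7=3:  p_7=3·1030+757=3847,  q_7=3·83+61=310
a_8=2:  p_8=2·3847+1030=8724,  q_8=2·310+83=703
a_9=2:  p_9=2·8724+3847=21295,  q_9=2·703+310=1716
fundamental: x₁=21295, y₁=1716  (since 453477025 − 154·2944656 = 1)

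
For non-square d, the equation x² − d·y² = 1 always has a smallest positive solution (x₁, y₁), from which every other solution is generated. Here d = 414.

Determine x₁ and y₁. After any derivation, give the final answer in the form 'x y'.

√414 → a₀=20, period (2,1,7,2,7,1,2,40); ℓ=8 even so k=7
k=0  a_k=20  p_k/q_k = 20/1
…
k=6  a_k=1  p_k/q_k = 8444/415
k=7  a_k=2  p_k/q_k = 24335/1196
fundamental: x₁=24335, y₁=1196  (since 592192225 − 414·1430416 = 1)

24335 1196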